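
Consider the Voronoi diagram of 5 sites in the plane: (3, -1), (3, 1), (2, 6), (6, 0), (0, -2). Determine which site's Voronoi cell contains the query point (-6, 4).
Nearest site = (2, 6)

The Voronoi cell of site s contains exactly those query points closer to s than to any other site. Compute squared distances from q = (-6, 4) to each site:
  (2 − -6)² + (6 − 4)² = 68
  (0 − -6)² + (-2 − 4)² = 72
  (3 − -6)² + (1 − 4)² = 90
  (3 − -6)² + (-1 − 4)² = 106
  (6 − -6)² + (0 − 4)² = 160
Minimum is attained by (2, 6), so q lies in its Voronoi cell.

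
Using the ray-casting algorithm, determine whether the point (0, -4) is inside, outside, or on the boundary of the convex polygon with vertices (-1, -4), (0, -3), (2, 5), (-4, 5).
The point (0, -4) lies strictly outside the polygon

Cast a horizontal ray to the right from the query point and count how many polygon edges it crosses (each edge strictly once or zero times, handled with the usual half-open convention). 
Parity of crossings → even ⇒ outside.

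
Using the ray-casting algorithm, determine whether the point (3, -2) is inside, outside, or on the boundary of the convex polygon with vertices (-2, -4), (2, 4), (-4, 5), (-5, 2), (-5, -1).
The point (3, -2) lies strictly outside the polygon

Cast a horizontal ray to the right from the query point and count how many polygon edges it crosses (each edge strictly once or zero times, handled with the usual half-open convention). 
Parity of crossings → even ⇒ outside.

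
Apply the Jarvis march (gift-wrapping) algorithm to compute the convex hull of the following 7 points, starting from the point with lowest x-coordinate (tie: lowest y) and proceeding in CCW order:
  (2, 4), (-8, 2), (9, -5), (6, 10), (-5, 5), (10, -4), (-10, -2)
Hull (CCW) = [(-10, -2), (9, -5), (10, -4), (6, 10), (-5, 5), (-8, 2)]

Jarvis march: at each step, from the current hull vertex p, select the next vertex q as the point such that every other point lies strictly to the left of (or on) the directed line p → q. (Equivalently: for every other point r, the cross product (q − p) × (r − p) ≥ 0.)
Starting point (lowest x, tie lowest y): (-10, -2). Wrap until returning to start. Resulting hull: (-10, -2), (9, -5), (10, -4), (6, 10), (-5, 5), (-8, 2).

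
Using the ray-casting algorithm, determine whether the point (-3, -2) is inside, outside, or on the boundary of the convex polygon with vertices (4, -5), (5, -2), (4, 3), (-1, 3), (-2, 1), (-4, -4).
The point (-3, -2) lies strictly inside the polygon

Cast a horizontal ray to the right from the query point and count how many polygon edges it crosses (each edge strictly once or zero times, handled with the usual half-open convention). 
Parity of crossings → odd ⇒ inside.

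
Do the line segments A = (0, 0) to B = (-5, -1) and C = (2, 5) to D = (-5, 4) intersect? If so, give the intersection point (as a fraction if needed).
No (intersection of containing lines falls outside at least one segment)

Parametrize and solve: t = -33/2, s = -23/2. At least one of these is outside [0, 1], so the segments do not intersect.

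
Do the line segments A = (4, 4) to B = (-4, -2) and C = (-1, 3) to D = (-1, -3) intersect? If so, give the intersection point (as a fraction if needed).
Yes; intersection at (-1, 1/4) (t = 5/8 on AB, s = 11/24 on CD)

Parametrize AB as A + t(B − A) = (4 + -8 t, 4 + -6 t) and CD as C + s(D − C) = (-1 + 0 s, 3 + -6 s). Solve the linear system for (t, s). Determinant = -48 ≠ 0, so a unique intersection of the containing lines exists. Solution: t = 5/8, s = 11/24 — both in [0, 1], so the segments cross. Intersection point: (-1, 1/4).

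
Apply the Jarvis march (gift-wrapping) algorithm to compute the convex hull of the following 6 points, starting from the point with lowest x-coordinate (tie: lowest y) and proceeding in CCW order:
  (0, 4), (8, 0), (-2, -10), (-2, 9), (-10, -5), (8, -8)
Hull (CCW) = [(-10, -5), (-2, -10), (8, -8), (8, 0), (-2, 9)]

Jarvis march: at each step, from the current hull vertex p, select the next vertex q as the point such that every other point lies strictly to the left of (or on) the directed line p → q. (Equivalently: for every other point r, the cross product (q − p) × (r − p) ≥ 0.)
Starting point (lowest x, tie lowest y): (-10, -5). Wrap until returning to start. Resulting hull: (-10, -5), (-2, -10), (8, -8), (8, 0), (-2, 9).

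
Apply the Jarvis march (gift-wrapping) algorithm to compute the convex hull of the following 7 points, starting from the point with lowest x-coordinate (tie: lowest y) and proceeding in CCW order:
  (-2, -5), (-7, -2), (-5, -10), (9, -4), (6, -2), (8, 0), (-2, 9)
Hull (CCW) = [(-7, -2), (-5, -10), (9, -4), (8, 0), (-2, 9)]

Jarvis march: at each step, from the current hull vertex p, select the next vertex q as the point such that every other point lies strictly to the left of (or on) the directed line p → q. (Equivalently: for every other point r, the cross product (q − p) × (r − p) ≥ 0.)
Starting point (lowest x, tie lowest y): (-7, -2). Wrap until returning to start. Resulting hull: (-7, -2), (-5, -10), (9, -4), (8, 0), (-2, 9).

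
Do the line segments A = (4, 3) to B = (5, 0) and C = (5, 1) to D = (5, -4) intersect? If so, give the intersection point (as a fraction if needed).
Yes; intersection at (5, 0) (t = 1 on AB, s = 1/5 on CD)

Parametrize AB as A + t(B − A) = (4 + 1 t, 3 + -3 t) and CD as C + s(D − C) = (5 + 0 s, 1 + -5 s). Solve the linear system for (t, s). Determinant = 5 ≠ 0, so a unique intersection of the containing lines exists. Solution: t = 1, s = 1/5 — both in [0, 1], so the segments cross. Intersection point: (5, 0).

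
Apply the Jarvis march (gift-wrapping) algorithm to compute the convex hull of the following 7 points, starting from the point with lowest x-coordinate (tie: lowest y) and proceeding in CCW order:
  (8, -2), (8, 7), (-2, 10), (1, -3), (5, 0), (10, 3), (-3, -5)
Hull (CCW) = [(-3, -5), (8, -2), (10, 3), (8, 7), (-2, 10)]

Jarvis march: at each step, from the current hull vertex p, select the next vertex q as the point such that every other point lies strictly to the left of (or on) the directed line p → q. (Equivalently: for every other point r, the cross product (q − p) × (r − p) ≥ 0.)
Starting point (lowest x, tie lowest y): (-3, -5). Wrap until returning to start. Resulting hull: (-3, -5), (8, -2), (10, 3), (8, 7), (-2, 10).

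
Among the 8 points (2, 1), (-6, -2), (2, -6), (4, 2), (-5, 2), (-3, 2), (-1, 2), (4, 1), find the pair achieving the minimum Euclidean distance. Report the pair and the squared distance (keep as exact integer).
Pair = ((4, 2), (4, 1)); squared distance = 1

Compute all C(8, 2) = 28 pairwise squared distances (x_i − x_j)² + (y_i − y_j)². The minimum is 1, attained by the pair ((4, 2), (4, 1)).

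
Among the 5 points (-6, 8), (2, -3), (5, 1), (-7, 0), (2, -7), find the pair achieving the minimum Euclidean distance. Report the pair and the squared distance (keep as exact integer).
Pair = ((2, -3), (2, -7)); squared distance = 16

Compute all C(5, 2) = 10 pairwise squared distances (x_i − x_j)² + (y_i − y_j)². The minimum is 16, attained by the pair ((2, -3), (2, -7)).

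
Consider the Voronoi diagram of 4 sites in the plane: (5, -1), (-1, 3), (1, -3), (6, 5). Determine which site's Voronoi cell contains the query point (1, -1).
Nearest site = (1, -3)

The Voronoi cell of site s contains exactly those query points closer to s than to any other site. Compute squared distances from q = (1, -1) to each site:
  (1 − 1)² + (-3 − -1)² = 4
  (5 − 1)² + (-1 − -1)² = 16
  (-1 − 1)² + (3 − -1)² = 20
  (6 − 1)² + (5 − -1)² = 61
Minimum is attained by (1, -3), so q lies in its Voronoi cell.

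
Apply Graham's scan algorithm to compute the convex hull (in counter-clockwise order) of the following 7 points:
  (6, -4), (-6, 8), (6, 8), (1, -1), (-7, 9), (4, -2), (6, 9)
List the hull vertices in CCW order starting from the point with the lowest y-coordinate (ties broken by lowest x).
Hull (CCW) = [(6, -4), (6, 9), (-7, 9), (1, -1)]

Graham scan procedure:
  1. Find the pivot p₀ = point with lowest y (tie → lowest x): (6, -4).
  2. Sort the remaining points by polar angle around p₀.
  3. Walk through sorted points, maintaining a stack; pop the top while the last three entries make a non-left turn (cross product ≤ 0).
  4. Final stack is the convex hull in CCW order: (6, -4), (6, 9), (-7, 9), (1, -1).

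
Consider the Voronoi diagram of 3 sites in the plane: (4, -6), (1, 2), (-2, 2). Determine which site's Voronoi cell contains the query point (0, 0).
Nearest site = (1, 2)

The Voronoi cell of site s contains exactly those query points closer to s than to any other site. Compute squared distances from q = (0, 0) to each site:
  (1 − 0)² + (2 − 0)² = 5
  (-2 − 0)² + (2 − 0)² = 8
  (4 − 0)² + (-6 − 0)² = 52
Minimum is attained by (1, 2), so q lies in its Voronoi cell.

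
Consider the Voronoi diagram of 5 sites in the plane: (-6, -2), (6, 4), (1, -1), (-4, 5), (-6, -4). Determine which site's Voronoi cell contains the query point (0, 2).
Nearest site = (1, -1)

The Voronoi cell of site s contains exactly those query points closer to s than to any other site. Compute squared distances from q = (0, 2) to each site:
  (1 − 0)² + (-1 − 2)² = 10
  (-4 − 0)² + (5 − 2)² = 25
  (6 − 0)² + (4 − 2)² = 40
  (-6 − 0)² + (-2 − 2)² = 52
  (-6 − 0)² + (-4 − 2)² = 72
Minimum is attained by (1, -1), so q lies in its Voronoi cell.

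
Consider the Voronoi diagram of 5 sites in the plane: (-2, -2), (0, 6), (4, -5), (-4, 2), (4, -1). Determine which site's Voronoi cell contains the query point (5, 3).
Nearest site = (4, -1)

The Voronoi cell of site s contains exactly those query points closer to s than to any other site. Compute squared distances from q = (5, 3) to each site:
  (4 − 5)² + (-1 − 3)² = 17
  (0 − 5)² + (6 − 3)² = 34
  (4 − 5)² + (-5 − 3)² = 65
  (-2 − 5)² + (-2 − 3)² = 74
  (-4 − 5)² + (2 − 3)² = 82
Minimum is attained by (4, -1), so q lies in its Voronoi cell.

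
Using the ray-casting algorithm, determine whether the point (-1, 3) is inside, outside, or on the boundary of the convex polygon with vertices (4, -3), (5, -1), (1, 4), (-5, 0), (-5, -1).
The point (-1, 3) lies strictly outside the polygon

Cast a horizontal ray to the right from the query point and count how many polygon edges it crosses (each edge strictly once or zero times, handled with the usual half-open convention). 
Parity of crossings → even ⇒ outside.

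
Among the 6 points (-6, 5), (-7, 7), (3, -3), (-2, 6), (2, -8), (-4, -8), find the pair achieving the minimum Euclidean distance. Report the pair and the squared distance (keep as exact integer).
Pair = ((-6, 5), (-7, 7)); squared distance = 5

Compute all C(6, 2) = 15 pairwise squared distances (x_i − x_j)² + (y_i − y_j)². The minimum is 5, attained by the pair ((-6, 5), (-7, 7)).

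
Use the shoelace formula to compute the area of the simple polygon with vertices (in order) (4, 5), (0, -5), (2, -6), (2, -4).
Area = 10

Shoelace formula: Area = (1/2) |Σ_i (x_i · y_{i+1} − x_{i+1} · y_i)| (indices mod n). Compute each cross term:
  (4)(-5) − (0)(5) = -20
  (0)(-6) − (2)(-5) = 10
  (2)(-4) − (2)(-6) = 4
  (2)(5) − (4)(-4) = 26
Sum = 20, so (signed) Area = 20/2 = 10, |Area| = 10.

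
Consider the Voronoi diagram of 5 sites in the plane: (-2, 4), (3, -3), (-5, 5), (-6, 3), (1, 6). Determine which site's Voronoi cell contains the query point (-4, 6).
Nearest site = (-5, 5)

The Voronoi cell of site s contains exactly those query points closer to s than to any other site. Compute squared distances from q = (-4, 6) to each site:
  (-5 − -4)² + (5 − 6)² = 2
  (-2 − -4)² + (4 − 6)² = 8
  (-6 − -4)² + (3 − 6)² = 13
  (1 − -4)² + (6 − 6)² = 25
  (3 − -4)² + (-3 − 6)² = 130
Minimum is attained by (-5, 5), so q lies in its Voronoi cell.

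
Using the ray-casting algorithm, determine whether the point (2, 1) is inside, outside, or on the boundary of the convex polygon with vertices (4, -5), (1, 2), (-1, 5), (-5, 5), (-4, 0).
The point (2, 1) lies strictly outside the polygon

Cast a horizontal ray to the right from the query point and count how many polygon edges it crosses (each edge strictly once or zero times, handled with the usual half-open convention). 
Parity of crossings → even ⇒ outside.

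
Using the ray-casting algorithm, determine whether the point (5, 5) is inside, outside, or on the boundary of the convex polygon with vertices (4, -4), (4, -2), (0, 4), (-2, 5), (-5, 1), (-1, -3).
The point (5, 5) lies strictly outside the polygon

Cast a horizontal ray to the right from the query point and count how many polygon edges it crosses (each edge strictly once or zero times, handled with the usual half-open convention). 
Parity of crossings → even ⇒ outside.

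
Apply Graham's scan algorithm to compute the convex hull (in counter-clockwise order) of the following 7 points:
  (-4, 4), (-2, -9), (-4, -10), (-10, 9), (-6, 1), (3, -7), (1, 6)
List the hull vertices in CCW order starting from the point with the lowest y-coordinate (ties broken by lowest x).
Hull (CCW) = [(-4, -10), (3, -7), (1, 6), (-10, 9)]

Graham scan procedure:
  1. Find the pivot p₀ = point with lowest y (tie → lowest x): (-4, -10).
  2. Sort the remaining points by polar angle around p₀.
  3. Walk through sorted points, maintaining a stack; pop the top while the last three entries make a non-left turn (cross product ≤ 0).
  4. Final stack is the convex hull in CCW order: (-4, -10), (3, -7), (1, 6), (-10, 9).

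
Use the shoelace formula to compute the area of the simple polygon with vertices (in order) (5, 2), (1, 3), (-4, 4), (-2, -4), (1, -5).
Area = 47

Shoelace formula: Area = (1/2) |Σ_i (x_i · y_{i+1} − x_{i+1} · y_i)| (indices mod n). Compute each cross term:
  (5)(3) − (1)(2) = 13
  (1)(4) − (-4)(3) = 16
  (-4)(-4) − (-2)(4) = 24
  (-2)(-5) − (1)(-4) = 14
  (1)(2) − (5)(-5) = 27
Sum = 94, so (signed) Area = 94/2 = 47, |Area| = 47.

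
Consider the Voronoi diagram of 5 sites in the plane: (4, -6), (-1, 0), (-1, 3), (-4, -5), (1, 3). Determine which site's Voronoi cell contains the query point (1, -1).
Nearest site = (-1, 0)

The Voronoi cell of site s contains exactly those query points closer to s than to any other site. Compute squared distances from q = (1, -1) to each site:
  (-1 − 1)² + (0 − -1)² = 5
  (1 − 1)² + (3 − -1)² = 16
  (-1 − 1)² + (3 − -1)² = 20
  (4 − 1)² + (-6 − -1)² = 34
  (-4 − 1)² + (-5 − -1)² = 41
Minimum is attained by (-1, 0), so q lies in its Voronoi cell.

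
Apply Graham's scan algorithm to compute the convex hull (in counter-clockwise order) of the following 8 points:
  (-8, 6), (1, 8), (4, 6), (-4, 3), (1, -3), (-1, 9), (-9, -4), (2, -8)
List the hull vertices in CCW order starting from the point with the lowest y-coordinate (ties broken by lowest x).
Hull (CCW) = [(2, -8), (4, 6), (1, 8), (-1, 9), (-8, 6), (-9, -4)]

Graham scan procedure:
  1. Find the pivot p₀ = point with lowest y (tie → lowest x): (2, -8).
  2. Sort the remaining points by polar angle around p₀.
  3. Walk through sorted points, maintaining a stack; pop the top while the last three entries make a non-left turn (cross product ≤ 0).
  4. Final stack is the convex hull in CCW order: (2, -8), (4, 6), (1, 8), (-1, 9), (-8, 6), (-9, -4).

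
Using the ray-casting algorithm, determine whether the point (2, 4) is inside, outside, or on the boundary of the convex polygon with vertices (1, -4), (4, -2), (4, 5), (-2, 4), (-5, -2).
The point (2, 4) lies strictly inside the polygon

Cast a horizontal ray to the right from the query point and count how many polygon edges it crosses (each edge strictly once or zero times, handled with the usual half-open convention). 
Parity of crossings → odd ⇒ inside.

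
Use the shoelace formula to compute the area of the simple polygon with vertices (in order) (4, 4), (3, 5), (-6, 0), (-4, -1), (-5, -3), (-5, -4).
Area = 26

Shoelace formula: Area = (1/2) |Σ_i (x_i · y_{i+1} − x_{i+1} · y_i)| (indices mod n). Compute each cross term:
  (4)(5) − (3)(4) = 8
  (3)(0) − (-6)(5) = 30
  (-6)(-1) − (-4)(0) = 6
  (-4)(-3) − (-5)(-1) = 7
  (-5)(-4) − (-5)(-3) = 5
  (-5)(4) − (4)(-4) = -4
Sum = 52, so (signed) Area = 52/2 = 26, |Area| = 26.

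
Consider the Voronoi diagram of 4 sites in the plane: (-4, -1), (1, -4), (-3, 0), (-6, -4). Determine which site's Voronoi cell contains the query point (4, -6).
Nearest site = (1, -4)

The Voronoi cell of site s contains exactly those query points closer to s than to any other site. Compute squared distances from q = (4, -6) to each site:
  (1 − 4)² + (-4 − -6)² = 13
  (-3 − 4)² + (0 − -6)² = 85
  (-4 − 4)² + (-1 − -6)² = 89
  (-6 − 4)² + (-4 − -6)² = 104
Minimum is attained by (1, -4), so q lies in its Voronoi cell.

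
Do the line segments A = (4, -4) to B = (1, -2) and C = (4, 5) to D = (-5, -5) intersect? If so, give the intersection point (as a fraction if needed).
No (intersection of containing lines falls outside at least one segment)

Parametrize and solve: t = 27/16, s = 9/16. At least one of these is outside [0, 1], so the segments do not intersect.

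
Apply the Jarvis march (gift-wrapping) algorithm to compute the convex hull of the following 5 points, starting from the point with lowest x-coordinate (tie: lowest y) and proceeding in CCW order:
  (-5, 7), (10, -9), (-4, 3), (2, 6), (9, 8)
Hull (CCW) = [(-5, 7), (-4, 3), (10, -9), (9, 8)]

Jarvis march: at each step, from the current hull vertex p, select the next vertex q as the point such that every other point lies strictly to the left of (or on) the directed line p → q. (Equivalently: for every other point r, the cross product (q − p) × (r − p) ≥ 0.)
Starting point (lowest x, tie lowest y): (-5, 7). Wrap until returning to start. Resulting hull: (-5, 7), (-4, 3), (10, -9), (9, 8).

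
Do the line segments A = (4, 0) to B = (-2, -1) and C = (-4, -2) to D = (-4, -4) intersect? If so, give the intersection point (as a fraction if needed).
No (intersection of containing lines falls outside at least one segment)

Parametrize and solve: t = 4/3, s = -1/3. At least one of these is outside [0, 1], so the segments do not intersect.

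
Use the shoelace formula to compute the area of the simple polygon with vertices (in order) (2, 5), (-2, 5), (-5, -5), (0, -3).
Area = 38

Shoelace formula: Area = (1/2) |Σ_i (x_i · y_{i+1} − x_{i+1} · y_i)| (indices mod n). Compute each cross term:
  (2)(5) − (-2)(5) = 20
  (-2)(-5) − (-5)(5) = 35
  (-5)(-3) − (0)(-5) = 15
  (0)(5) − (2)(-3) = 6
Sum = 76, so (signed) Area = 76/2 = 38, |Area| = 38.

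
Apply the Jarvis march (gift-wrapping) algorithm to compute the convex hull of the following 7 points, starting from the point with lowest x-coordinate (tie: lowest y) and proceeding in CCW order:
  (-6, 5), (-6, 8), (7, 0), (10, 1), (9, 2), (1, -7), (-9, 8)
Hull (CCW) = [(-9, 8), (1, -7), (10, 1), (9, 2), (-6, 8)]

Jarvis march: at each step, from the current hull vertex p, select the next vertex q as the point such that every other point lies strictly to the left of (or on) the directed line p → q. (Equivalently: for every other point r, the cross product (q − p) × (r − p) ≥ 0.)
Starting point (lowest x, tie lowest y): (-9, 8). Wrap until returning to start. Resulting hull: (-9, 8), (1, -7), (10, 1), (9, 2), (-6, 8).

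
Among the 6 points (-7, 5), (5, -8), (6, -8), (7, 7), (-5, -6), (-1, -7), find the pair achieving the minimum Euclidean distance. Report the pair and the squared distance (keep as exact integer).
Pair = ((5, -8), (6, -8)); squared distance = 1

Compute all C(6, 2) = 15 pairwise squared distances (x_i − x_j)² + (y_i − y_j)². The minimum is 1, attained by the pair ((5, -8), (6, -8)).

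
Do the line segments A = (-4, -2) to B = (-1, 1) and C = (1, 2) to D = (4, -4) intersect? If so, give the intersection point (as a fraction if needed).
No (intersection of containing lines falls outside at least one segment)

Parametrize and solve: t = 14/9, s = -1/9. At least one of these is outside [0, 1], so the segments do not intersect.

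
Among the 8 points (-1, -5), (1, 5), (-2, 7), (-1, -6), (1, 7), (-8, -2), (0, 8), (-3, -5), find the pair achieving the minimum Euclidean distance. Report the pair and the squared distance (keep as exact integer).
Pair = ((-1, -5), (-1, -6)); squared distance = 1

Compute all C(8, 2) = 28 pairwise squared distances (x_i − x_j)² + (y_i − y_j)². The minimum is 1, attained by the pair ((-1, -5), (-1, -6)).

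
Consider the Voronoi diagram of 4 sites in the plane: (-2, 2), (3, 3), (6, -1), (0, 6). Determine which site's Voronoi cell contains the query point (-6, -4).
Nearest site = (-2, 2)

The Voronoi cell of site s contains exactly those query points closer to s than to any other site. Compute squared distances from q = (-6, -4) to each site:
  (-2 − -6)² + (2 − -4)² = 52
  (3 − -6)² + (3 − -4)² = 130
  (0 − -6)² + (6 − -4)² = 136
  (6 − -6)² + (-1 − -4)² = 153
Minimum is attained by (-2, 2), so q lies in its Voronoi cell.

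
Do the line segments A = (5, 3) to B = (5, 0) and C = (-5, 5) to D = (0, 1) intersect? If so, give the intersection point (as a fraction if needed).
No (intersection of containing lines falls outside at least one segment)

Parametrize and solve: t = 2, s = 2. At least one of these is outside [0, 1], so the segments do not intersect.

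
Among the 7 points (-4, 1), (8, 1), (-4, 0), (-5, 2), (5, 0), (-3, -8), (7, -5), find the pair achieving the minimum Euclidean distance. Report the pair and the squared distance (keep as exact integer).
Pair = ((-4, 1), (-4, 0)); squared distance = 1

Compute all C(7, 2) = 21 pairwise squared distances (x_i − x_j)² + (y_i − y_j)². The minimum is 1, attained by the pair ((-4, 1), (-4, 0)).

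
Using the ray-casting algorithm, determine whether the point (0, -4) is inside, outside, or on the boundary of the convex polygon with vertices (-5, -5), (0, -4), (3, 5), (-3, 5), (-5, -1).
The point (0, -4) lies on the polygon boundary

Boundary check: the query satisfies the collinearity and bounding-box conditions for some polygon edge, so it lies exactly on the boundary.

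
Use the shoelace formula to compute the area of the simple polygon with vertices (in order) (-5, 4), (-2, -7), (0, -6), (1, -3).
Area = 25

Shoelace formula: Area = (1/2) |Σ_i (x_i · y_{i+1} − x_{i+1} · y_i)| (indices mod n). Compute each cross term:
  (-5)(-7) − (-2)(4) = 43
  (-2)(-6) − (0)(-7) = 12
  (0)(-3) − (1)(-6) = 6
  (1)(4) − (-5)(-3) = -11
Sum = 50, so (signed) Area = 50/2 = 25, |Area| = 25.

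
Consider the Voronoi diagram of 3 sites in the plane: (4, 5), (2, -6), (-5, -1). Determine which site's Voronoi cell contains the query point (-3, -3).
Nearest site = (-5, -1)

The Voronoi cell of site s contains exactly those query points closer to s than to any other site. Compute squared distances from q = (-3, -3) to each site:
  (-5 − -3)² + (-1 − -3)² = 8
  (2 − -3)² + (-6 − -3)² = 34
  (4 − -3)² + (5 − -3)² = 113
Minimum is attained by (-5, -1), so q lies in its Voronoi cell.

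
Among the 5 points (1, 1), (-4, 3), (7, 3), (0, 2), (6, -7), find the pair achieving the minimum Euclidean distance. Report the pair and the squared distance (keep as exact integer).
Pair = ((1, 1), (0, 2)); squared distance = 2

Compute all C(5, 2) = 10 pairwise squared distances (x_i − x_j)² + (y_i − y_j)². The minimum is 2, attained by the pair ((1, 1), (0, 2)).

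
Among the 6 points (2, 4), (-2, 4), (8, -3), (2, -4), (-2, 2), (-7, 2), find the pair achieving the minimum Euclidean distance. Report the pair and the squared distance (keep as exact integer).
Pair = ((-2, 4), (-2, 2)); squared distance = 4

Compute all C(6, 2) = 15 pairwise squared distances (x_i − x_j)² + (y_i − y_j)². The minimum is 4, attained by the pair ((-2, 4), (-2, 2)).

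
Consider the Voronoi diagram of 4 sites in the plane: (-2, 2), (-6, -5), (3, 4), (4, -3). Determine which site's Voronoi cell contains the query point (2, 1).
Nearest site = (3, 4)

The Voronoi cell of site s contains exactly those query points closer to s than to any other site. Compute squared distances from q = (2, 1) to each site:
  (3 − 2)² + (4 − 1)² = 10
  (-2 − 2)² + (2 − 1)² = 17
  (4 − 2)² + (-3 − 1)² = 20
  (-6 − 2)² + (-5 − 1)² = 100
Minimum is attained by (3, 4), so q lies in its Voronoi cell.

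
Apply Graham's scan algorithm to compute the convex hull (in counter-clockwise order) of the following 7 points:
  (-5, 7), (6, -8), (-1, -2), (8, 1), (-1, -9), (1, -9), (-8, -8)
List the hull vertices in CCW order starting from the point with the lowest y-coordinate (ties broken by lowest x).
Hull (CCW) = [(-1, -9), (1, -9), (6, -8), (8, 1), (-5, 7), (-8, -8)]

Graham scan procedure:
  1. Find the pivot p₀ = point with lowest y (tie → lowest x): (-1, -9).
  2. Sort the remaining points by polar angle around p₀.
  3. Walk through sorted points, maintaining a stack; pop the top while the last three entries make a non-left turn (cross product ≤ 0).
  4. Final stack is the convex hull in CCW order: (-1, -9), (1, -9), (6, -8), (8, 1), (-5, 7), (-8, -8).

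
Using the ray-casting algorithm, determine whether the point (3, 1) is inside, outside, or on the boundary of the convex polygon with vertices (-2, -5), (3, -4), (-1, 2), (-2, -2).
The point (3, 1) lies strictly outside the polygon

Cast a horizontal ray to the right from the query point and count how many polygon edges it crosses (each edge strictly once or zero times, handled with the usual half-open convention). 
Parity of crossings → even ⇒ outside.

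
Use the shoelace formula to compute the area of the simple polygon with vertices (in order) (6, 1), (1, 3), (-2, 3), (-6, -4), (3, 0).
Area = 67/2

Shoelace formula: Area = (1/2) |Σ_i (x_i · y_{i+1} − x_{i+1} · y_i)| (indices mod n). Compute each cross term:
  (6)(3) − (1)(1) = 17
  (1)(3) − (-2)(3) = 9
  (-2)(-4) − (-6)(3) = 26
  (-6)(0) − (3)(-4) = 12
  (3)(1) − (6)(0) = 3
Sum = 67, so (signed) Area = 67/2 = 67/2, |Area| = 67/2.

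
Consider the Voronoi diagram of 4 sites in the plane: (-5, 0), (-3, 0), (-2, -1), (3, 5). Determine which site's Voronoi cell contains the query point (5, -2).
Nearest site = (-2, -1)

The Voronoi cell of site s contains exactly those query points closer to s than to any other site. Compute squared distances from q = (5, -2) to each site:
  (-2 − 5)² + (-1 − -2)² = 50
  (3 − 5)² + (5 − -2)² = 53
  (-3 − 5)² + (0 − -2)² = 68
  (-5 − 5)² + (0 − -2)² = 104
Minimum is attained by (-2, -1), so q lies in its Voronoi cell.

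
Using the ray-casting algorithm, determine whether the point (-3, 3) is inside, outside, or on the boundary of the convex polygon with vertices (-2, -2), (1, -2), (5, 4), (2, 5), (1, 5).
The point (-3, 3) lies strictly outside the polygon

Cast a horizontal ray to the right from the query point and count how many polygon edges it crosses (each edge strictly once or zero times, handled with the usual half-open convention). 
Parity of crossings → even ⇒ outside.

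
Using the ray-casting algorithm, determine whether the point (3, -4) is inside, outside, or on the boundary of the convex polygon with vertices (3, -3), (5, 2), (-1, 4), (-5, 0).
The point (3, -4) lies strictly outside the polygon

Cast a horizontal ray to the right from the query point and count how many polygon edges it crosses (each edge strictly once or zero times, handled with the usual half-open convention). 
Parity of crossings → even ⇒ outside.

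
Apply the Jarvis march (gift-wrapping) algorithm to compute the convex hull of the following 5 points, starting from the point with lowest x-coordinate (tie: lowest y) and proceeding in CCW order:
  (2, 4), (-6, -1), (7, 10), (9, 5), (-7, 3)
Hull (CCW) = [(-7, 3), (-6, -1), (9, 5), (7, 10)]

Jarvis march: at each step, from the current hull vertex p, select the next vertex q as the point such that every other point lies strictly to the left of (or on) the directed line p → q. (Equivalently: for every other point r, the cross product (q − p) × (r − p) ≥ 0.)
Starting point (lowest x, tie lowest y): (-7, 3). Wrap until returning to start. Resulting hull: (-7, 3), (-6, -1), (9, 5), (7, 10).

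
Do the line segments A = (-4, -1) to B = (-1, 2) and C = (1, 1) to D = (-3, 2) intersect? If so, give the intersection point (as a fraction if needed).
Yes; intersection at (-7/5, 8/5) (t = 13/15 on AB, s = 3/5 on CD)

Parametrize AB as A + t(B − A) = (-4 + 3 t, -1 + 3 t) and CD as C + s(D − C) = (1 + -4 s, 1 + 1 s). Solve the linear system for (t, s). Determinant = -15 ≠ 0, so a unique intersection of the containing lines exists. Solution: t = 13/15, s = 3/5 — both in [0, 1], so the segments cross. Intersection point: (-7/5, 8/5).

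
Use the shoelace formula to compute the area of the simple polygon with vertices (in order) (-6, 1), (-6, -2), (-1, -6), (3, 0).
Area = 73/2

Shoelace formula: Area = (1/2) |Σ_i (x_i · y_{i+1} − x_{i+1} · y_i)| (indices mod n). Compute each cross term:
  (-6)(-2) − (-6)(1) = 18
  (-6)(-6) − (-1)(-2) = 34
  (-1)(0) − (3)(-6) = 18
  (3)(1) − (-6)(0) = 3
Sum = 73, so (signed) Area = 73/2 = 73/2, |Area| = 73/2.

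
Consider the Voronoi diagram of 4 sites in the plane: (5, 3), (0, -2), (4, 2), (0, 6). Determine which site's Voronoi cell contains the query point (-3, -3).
Nearest site = (0, -2)

The Voronoi cell of site s contains exactly those query points closer to s than to any other site. Compute squared distances from q = (-3, -3) to each site:
  (0 − -3)² + (-2 − -3)² = 10
  (4 − -3)² + (2 − -3)² = 74
  (0 − -3)² + (6 − -3)² = 90
  (5 − -3)² + (3 − -3)² = 100
Minimum is attained by (0, -2), so q lies in its Voronoi cell.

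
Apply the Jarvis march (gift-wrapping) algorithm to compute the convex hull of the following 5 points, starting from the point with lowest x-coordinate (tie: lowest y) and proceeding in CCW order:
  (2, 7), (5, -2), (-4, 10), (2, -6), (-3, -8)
Hull (CCW) = [(-4, 10), (-3, -8), (2, -6), (5, -2), (2, 7)]

Jarvis march: at each step, from the current hull vertex p, select the next vertex q as the point such that every other point lies strictly to the left of (or on) the directed line p → q. (Equivalently: for every other point r, the cross product (q − p) × (r − p) ≥ 0.)
Starting point (lowest x, tie lowest y): (-4, 10). Wrap until returning to start. Resulting hull: (-4, 10), (-3, -8), (2, -6), (5, -2), (2, 7).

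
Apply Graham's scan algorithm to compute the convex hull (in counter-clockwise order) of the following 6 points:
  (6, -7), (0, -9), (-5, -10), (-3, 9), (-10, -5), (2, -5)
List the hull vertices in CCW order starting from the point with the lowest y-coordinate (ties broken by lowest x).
Hull (CCW) = [(-5, -10), (0, -9), (6, -7), (-3, 9), (-10, -5)]

Graham scan procedure:
  1. Find the pivot p₀ = point with lowest y (tie → lowest x): (-5, -10).
  2. Sort the remaining points by polar angle around p₀.
  3. Walk through sorted points, maintaining a stack; pop the top while the last three entries make a non-left turn (cross product ≤ 0).
  4. Final stack is the convex hull in CCW order: (-5, -10), (0, -9), (6, -7), (-3, 9), (-10, -5).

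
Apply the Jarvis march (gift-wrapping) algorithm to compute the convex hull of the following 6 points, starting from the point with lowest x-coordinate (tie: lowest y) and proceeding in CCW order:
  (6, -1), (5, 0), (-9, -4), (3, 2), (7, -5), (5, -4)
Hull (CCW) = [(-9, -4), (7, -5), (6, -1), (3, 2)]

Jarvis march: at each step, from the current hull vertex p, select the next vertex q as the point such that every other point lies strictly to the left of (or on) the directed line p → q. (Equivalently: for every other point r, the cross product (q − p) × (r − p) ≥ 0.)
Starting point (lowest x, tie lowest y): (-9, -4). Wrap until returning to start. Resulting hull: (-9, -4), (7, -5), (6, -1), (3, 2).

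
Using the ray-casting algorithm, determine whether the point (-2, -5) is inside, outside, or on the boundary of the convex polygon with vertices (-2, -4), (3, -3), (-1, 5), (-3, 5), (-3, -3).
The point (-2, -5) lies strictly outside the polygon

Cast a horizontal ray to the right from the query point and count how many polygon edges it crosses (each edge strictly once or zero times, handled with the usual half-open convention). 
Parity of crossings → even ⇒ outside.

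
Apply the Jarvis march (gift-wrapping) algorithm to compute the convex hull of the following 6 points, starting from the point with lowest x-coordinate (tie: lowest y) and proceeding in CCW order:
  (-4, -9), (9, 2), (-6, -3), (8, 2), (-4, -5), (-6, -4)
Hull (CCW) = [(-6, -4), (-4, -9), (9, 2), (8, 2), (-6, -3)]

Jarvis march: at each step, from the current hull vertex p, select the next vertex q as the point such that every other point lies strictly to the left of (or on) the directed line p → q. (Equivalently: for every other point r, the cross product (q − p) × (r − p) ≥ 0.)
Starting point (lowest x, tie lowest y): (-6, -4). Wrap until returning to start. Resulting hull: (-6, -4), (-4, -9), (9, 2), (8, 2), (-6, -3).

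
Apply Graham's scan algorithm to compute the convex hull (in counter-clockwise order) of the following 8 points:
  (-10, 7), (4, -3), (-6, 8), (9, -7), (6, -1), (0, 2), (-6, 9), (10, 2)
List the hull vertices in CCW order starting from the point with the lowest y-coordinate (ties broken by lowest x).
Hull (CCW) = [(9, -7), (10, 2), (-6, 9), (-10, 7)]

Graham scan procedure:
  1. Find the pivot p₀ = point with lowest y (tie → lowest x): (9, -7).
  2. Sort the remaining points by polar angle around p₀.
  3. Walk through sorted points, maintaining a stack; pop the top while the last three entries make a non-left turn (cross product ≤ 0).
  4. Final stack is the convex hull in CCW order: (9, -7), (10, 2), (-6, 9), (-10, 7).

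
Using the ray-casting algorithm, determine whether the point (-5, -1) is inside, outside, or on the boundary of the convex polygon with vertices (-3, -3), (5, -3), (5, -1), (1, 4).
The point (-5, -1) lies strictly outside the polygon

Cast a horizontal ray to the right from the query point and count how many polygon edges it crosses (each edge strictly once or zero times, handled with the usual half-open convention). 
Parity of crossings → even ⇒ outside.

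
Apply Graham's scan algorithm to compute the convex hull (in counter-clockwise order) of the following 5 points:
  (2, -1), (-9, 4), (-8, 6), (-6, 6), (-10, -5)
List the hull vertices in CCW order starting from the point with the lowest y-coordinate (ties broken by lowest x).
Hull (CCW) = [(-10, -5), (2, -1), (-6, 6), (-8, 6), (-9, 4)]

Graham scan procedure:
  1. Find the pivot p₀ = point with lowest y (tie → lowest x): (-10, -5).
  2. Sort the remaining points by polar angle around p₀.
  3. Walk through sorted points, maintaining a stack; pop the top while the last three entries make a non-left turn (cross product ≤ 0).
  4. Final stack is the convex hull in CCW order: (-10, -5), (2, -1), (-6, 6), (-8, 6), (-9, 4).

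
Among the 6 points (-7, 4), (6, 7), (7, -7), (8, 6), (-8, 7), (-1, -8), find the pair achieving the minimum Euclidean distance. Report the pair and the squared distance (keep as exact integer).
Pair = ((6, 7), (8, 6)); squared distance = 5

Compute all C(6, 2) = 15 pairwise squared distances (x_i − x_j)² + (y_i − y_j)². The minimum is 5, attained by the pair ((6, 7), (8, 6)).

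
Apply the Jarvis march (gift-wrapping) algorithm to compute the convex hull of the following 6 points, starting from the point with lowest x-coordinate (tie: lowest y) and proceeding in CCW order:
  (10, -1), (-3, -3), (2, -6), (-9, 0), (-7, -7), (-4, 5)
Hull (CCW) = [(-9, 0), (-7, -7), (2, -6), (10, -1), (-4, 5)]

Jarvis march: at each step, from the current hull vertex p, select the next vertex q as the point such that every other point lies strictly to the left of (or on) the directed line p → q. (Equivalently: for every other point r, the cross product (q − p) × (r − p) ≥ 0.)
Starting point (lowest x, tie lowest y): (-9, 0). Wrap until returning to start. Resulting hull: (-9, 0), (-7, -7), (2, -6), (10, -1), (-4, 5).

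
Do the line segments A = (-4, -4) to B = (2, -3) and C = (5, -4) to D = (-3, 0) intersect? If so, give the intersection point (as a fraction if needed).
No (intersection of containing lines falls outside at least one segment)

Parametrize and solve: t = 9/8, s = 9/32. At least one of these is outside [0, 1], so the segments do not intersect.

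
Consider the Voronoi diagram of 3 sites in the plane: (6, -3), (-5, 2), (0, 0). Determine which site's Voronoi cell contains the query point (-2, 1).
Nearest site = (0, 0)

The Voronoi cell of site s contains exactly those query points closer to s than to any other site. Compute squared distances from q = (-2, 1) to each site:
  (0 − -2)² + (0 − 1)² = 5
  (-5 − -2)² + (2 − 1)² = 10
  (6 − -2)² + (-3 − 1)² = 80
Minimum is attained by (0, 0), so q lies in its Voronoi cell.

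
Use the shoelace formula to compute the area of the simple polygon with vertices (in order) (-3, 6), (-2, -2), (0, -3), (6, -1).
Area = 75/2

Shoelace formula: Area = (1/2) |Σ_i (x_i · y_{i+1} − x_{i+1} · y_i)| (indices mod n). Compute each cross term:
  (-3)(-2) − (-2)(6) = 18
  (-2)(-3) − (0)(-2) = 6
  (0)(-1) − (6)(-3) = 18
  (6)(6) − (-3)(-1) = 33
Sum = 75, so (signed) Area = 75/2 = 75/2, |Area| = 75/2.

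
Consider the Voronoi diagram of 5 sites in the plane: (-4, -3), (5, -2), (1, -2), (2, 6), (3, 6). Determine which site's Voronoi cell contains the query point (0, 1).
Nearest site = (1, -2)

The Voronoi cell of site s contains exactly those query points closer to s than to any other site. Compute squared distances from q = (0, 1) to each site:
  (1 − 0)² + (-2 − 1)² = 10
  (2 − 0)² + (6 − 1)² = 29
  (-4 − 0)² + (-3 − 1)² = 32
  (3 − 0)² + (6 − 1)² = 34
  (5 − 0)² + (-2 − 1)² = 34
Minimum is attained by (1, -2), so q lies in its Voronoi cell.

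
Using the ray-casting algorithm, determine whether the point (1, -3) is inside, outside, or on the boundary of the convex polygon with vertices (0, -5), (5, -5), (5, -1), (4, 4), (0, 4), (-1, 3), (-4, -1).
The point (1, -3) lies strictly inside the polygon

Cast a horizontal ray to the right from the query point and count how many polygon edges it crosses (each edge strictly once or zero times, handled with the usual half-open convention). 
Parity of crossings → odd ⇒ inside.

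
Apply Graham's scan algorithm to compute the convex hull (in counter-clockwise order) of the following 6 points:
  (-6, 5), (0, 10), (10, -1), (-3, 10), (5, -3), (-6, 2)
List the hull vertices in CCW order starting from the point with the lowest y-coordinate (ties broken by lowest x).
Hull (CCW) = [(5, -3), (10, -1), (0, 10), (-3, 10), (-6, 5), (-6, 2)]

Graham scan procedure:
  1. Find the pivot p₀ = point with lowest y (tie → lowest x): (5, -3).
  2. Sort the remaining points by polar angle around p₀.
  3. Walk through sorted points, maintaining a stack; pop the top while the last three entries make a non-left turn (cross product ≤ 0).
  4. Final stack is the convex hull in CCW order: (5, -3), (10, -1), (0, 10), (-3, 10), (-6, 5), (-6, 2).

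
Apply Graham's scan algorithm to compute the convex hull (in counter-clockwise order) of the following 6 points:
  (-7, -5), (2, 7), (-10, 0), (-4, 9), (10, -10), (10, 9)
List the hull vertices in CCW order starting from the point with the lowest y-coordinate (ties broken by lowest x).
Hull (CCW) = [(10, -10), (10, 9), (-4, 9), (-10, 0), (-7, -5)]

Graham scan procedure:
  1. Find the pivot p₀ = point with lowest y (tie → lowest x): (10, -10).
  2. Sort the remaining points by polar angle around p₀.
  3. Walk through sorted points, maintaining a stack; pop the top while the last three entries make a non-left turn (cross product ≤ 0).
  4. Final stack is the convex hull in CCW order: (10, -10), (10, 9), (-4, 9), (-10, 0), (-7, -5).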